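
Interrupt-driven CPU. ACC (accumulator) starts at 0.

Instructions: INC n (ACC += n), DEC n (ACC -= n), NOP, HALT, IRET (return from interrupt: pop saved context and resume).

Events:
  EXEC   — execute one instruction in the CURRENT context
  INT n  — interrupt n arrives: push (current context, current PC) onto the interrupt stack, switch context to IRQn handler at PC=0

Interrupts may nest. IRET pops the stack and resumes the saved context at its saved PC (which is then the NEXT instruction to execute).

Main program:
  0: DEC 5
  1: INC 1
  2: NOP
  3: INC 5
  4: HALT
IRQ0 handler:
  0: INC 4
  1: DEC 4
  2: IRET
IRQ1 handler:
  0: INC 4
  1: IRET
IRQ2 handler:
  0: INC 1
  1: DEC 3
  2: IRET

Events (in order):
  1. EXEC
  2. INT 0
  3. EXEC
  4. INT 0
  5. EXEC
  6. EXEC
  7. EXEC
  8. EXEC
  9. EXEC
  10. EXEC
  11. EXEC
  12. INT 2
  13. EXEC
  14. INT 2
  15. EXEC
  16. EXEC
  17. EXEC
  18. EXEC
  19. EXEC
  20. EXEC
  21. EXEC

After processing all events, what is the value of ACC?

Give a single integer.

Answer: -3

Derivation:
Event 1 (EXEC): [MAIN] PC=0: DEC 5 -> ACC=-5
Event 2 (INT 0): INT 0 arrives: push (MAIN, PC=1), enter IRQ0 at PC=0 (depth now 1)
Event 3 (EXEC): [IRQ0] PC=0: INC 4 -> ACC=-1
Event 4 (INT 0): INT 0 arrives: push (IRQ0, PC=1), enter IRQ0 at PC=0 (depth now 2)
Event 5 (EXEC): [IRQ0] PC=0: INC 4 -> ACC=3
Event 6 (EXEC): [IRQ0] PC=1: DEC 4 -> ACC=-1
Event 7 (EXEC): [IRQ0] PC=2: IRET -> resume IRQ0 at PC=1 (depth now 1)
Event 8 (EXEC): [IRQ0] PC=1: DEC 4 -> ACC=-5
Event 9 (EXEC): [IRQ0] PC=2: IRET -> resume MAIN at PC=1 (depth now 0)
Event 10 (EXEC): [MAIN] PC=1: INC 1 -> ACC=-4
Event 11 (EXEC): [MAIN] PC=2: NOP
Event 12 (INT 2): INT 2 arrives: push (MAIN, PC=3), enter IRQ2 at PC=0 (depth now 1)
Event 13 (EXEC): [IRQ2] PC=0: INC 1 -> ACC=-3
Event 14 (INT 2): INT 2 arrives: push (IRQ2, PC=1), enter IRQ2 at PC=0 (depth now 2)
Event 15 (EXEC): [IRQ2] PC=0: INC 1 -> ACC=-2
Event 16 (EXEC): [IRQ2] PC=1: DEC 3 -> ACC=-5
Event 17 (EXEC): [IRQ2] PC=2: IRET -> resume IRQ2 at PC=1 (depth now 1)
Event 18 (EXEC): [IRQ2] PC=1: DEC 3 -> ACC=-8
Event 19 (EXEC): [IRQ2] PC=2: IRET -> resume MAIN at PC=3 (depth now 0)
Event 20 (EXEC): [MAIN] PC=3: INC 5 -> ACC=-3
Event 21 (EXEC): [MAIN] PC=4: HALT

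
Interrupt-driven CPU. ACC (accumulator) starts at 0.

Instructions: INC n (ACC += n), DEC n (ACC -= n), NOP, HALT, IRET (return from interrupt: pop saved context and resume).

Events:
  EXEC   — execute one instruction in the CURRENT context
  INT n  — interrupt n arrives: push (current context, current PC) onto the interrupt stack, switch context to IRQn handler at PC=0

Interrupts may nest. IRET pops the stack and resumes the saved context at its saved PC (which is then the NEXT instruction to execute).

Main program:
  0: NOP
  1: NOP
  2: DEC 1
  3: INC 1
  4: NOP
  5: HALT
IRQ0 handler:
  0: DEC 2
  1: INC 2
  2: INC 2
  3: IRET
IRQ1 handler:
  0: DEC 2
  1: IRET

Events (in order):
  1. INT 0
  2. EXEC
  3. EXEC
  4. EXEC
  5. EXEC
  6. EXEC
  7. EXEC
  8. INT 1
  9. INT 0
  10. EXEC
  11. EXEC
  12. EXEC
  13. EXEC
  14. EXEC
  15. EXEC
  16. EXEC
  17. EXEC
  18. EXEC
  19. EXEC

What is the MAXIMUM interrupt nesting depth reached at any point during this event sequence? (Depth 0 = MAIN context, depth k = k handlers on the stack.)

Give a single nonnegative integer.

Event 1 (INT 0): INT 0 arrives: push (MAIN, PC=0), enter IRQ0 at PC=0 (depth now 1) [depth=1]
Event 2 (EXEC): [IRQ0] PC=0: DEC 2 -> ACC=-2 [depth=1]
Event 3 (EXEC): [IRQ0] PC=1: INC 2 -> ACC=0 [depth=1]
Event 4 (EXEC): [IRQ0] PC=2: INC 2 -> ACC=2 [depth=1]
Event 5 (EXEC): [IRQ0] PC=3: IRET -> resume MAIN at PC=0 (depth now 0) [depth=0]
Event 6 (EXEC): [MAIN] PC=0: NOP [depth=0]
Event 7 (EXEC): [MAIN] PC=1: NOP [depth=0]
Event 8 (INT 1): INT 1 arrives: push (MAIN, PC=2), enter IRQ1 at PC=0 (depth now 1) [depth=1]
Event 9 (INT 0): INT 0 arrives: push (IRQ1, PC=0), enter IRQ0 at PC=0 (depth now 2) [depth=2]
Event 10 (EXEC): [IRQ0] PC=0: DEC 2 -> ACC=0 [depth=2]
Event 11 (EXEC): [IRQ0] PC=1: INC 2 -> ACC=2 [depth=2]
Event 12 (EXEC): [IRQ0] PC=2: INC 2 -> ACC=4 [depth=2]
Event 13 (EXEC): [IRQ0] PC=3: IRET -> resume IRQ1 at PC=0 (depth now 1) [depth=1]
Event 14 (EXEC): [IRQ1] PC=0: DEC 2 -> ACC=2 [depth=1]
Event 15 (EXEC): [IRQ1] PC=1: IRET -> resume MAIN at PC=2 (depth now 0) [depth=0]
Event 16 (EXEC): [MAIN] PC=2: DEC 1 -> ACC=1 [depth=0]
Event 17 (EXEC): [MAIN] PC=3: INC 1 -> ACC=2 [depth=0]
Event 18 (EXEC): [MAIN] PC=4: NOP [depth=0]
Event 19 (EXEC): [MAIN] PC=5: HALT [depth=0]
Max depth observed: 2

Answer: 2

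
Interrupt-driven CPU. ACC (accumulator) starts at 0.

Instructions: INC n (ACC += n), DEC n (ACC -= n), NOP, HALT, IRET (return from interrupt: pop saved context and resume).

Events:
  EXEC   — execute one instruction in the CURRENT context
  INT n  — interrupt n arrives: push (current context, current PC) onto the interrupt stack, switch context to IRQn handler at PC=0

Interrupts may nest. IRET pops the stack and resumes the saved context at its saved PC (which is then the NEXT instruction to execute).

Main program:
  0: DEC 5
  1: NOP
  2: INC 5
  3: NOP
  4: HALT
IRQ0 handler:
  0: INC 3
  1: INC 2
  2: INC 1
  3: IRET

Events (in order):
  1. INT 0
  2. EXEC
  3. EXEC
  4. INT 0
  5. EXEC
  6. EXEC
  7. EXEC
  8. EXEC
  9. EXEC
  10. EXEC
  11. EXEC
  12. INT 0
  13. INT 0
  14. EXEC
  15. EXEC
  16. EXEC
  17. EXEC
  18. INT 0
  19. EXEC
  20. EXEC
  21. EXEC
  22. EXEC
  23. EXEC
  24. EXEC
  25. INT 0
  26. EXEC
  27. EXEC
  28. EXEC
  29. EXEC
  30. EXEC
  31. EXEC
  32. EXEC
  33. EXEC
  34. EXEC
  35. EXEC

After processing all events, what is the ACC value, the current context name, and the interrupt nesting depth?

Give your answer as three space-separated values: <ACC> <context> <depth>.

Event 1 (INT 0): INT 0 arrives: push (MAIN, PC=0), enter IRQ0 at PC=0 (depth now 1)
Event 2 (EXEC): [IRQ0] PC=0: INC 3 -> ACC=3
Event 3 (EXEC): [IRQ0] PC=1: INC 2 -> ACC=5
Event 4 (INT 0): INT 0 arrives: push (IRQ0, PC=2), enter IRQ0 at PC=0 (depth now 2)
Event 5 (EXEC): [IRQ0] PC=0: INC 3 -> ACC=8
Event 6 (EXEC): [IRQ0] PC=1: INC 2 -> ACC=10
Event 7 (EXEC): [IRQ0] PC=2: INC 1 -> ACC=11
Event 8 (EXEC): [IRQ0] PC=3: IRET -> resume IRQ0 at PC=2 (depth now 1)
Event 9 (EXEC): [IRQ0] PC=2: INC 1 -> ACC=12
Event 10 (EXEC): [IRQ0] PC=3: IRET -> resume MAIN at PC=0 (depth now 0)
Event 11 (EXEC): [MAIN] PC=0: DEC 5 -> ACC=7
Event 12 (INT 0): INT 0 arrives: push (MAIN, PC=1), enter IRQ0 at PC=0 (depth now 1)
Event 13 (INT 0): INT 0 arrives: push (IRQ0, PC=0), enter IRQ0 at PC=0 (depth now 2)
Event 14 (EXEC): [IRQ0] PC=0: INC 3 -> ACC=10
Event 15 (EXEC): [IRQ0] PC=1: INC 2 -> ACC=12
Event 16 (EXEC): [IRQ0] PC=2: INC 1 -> ACC=13
Event 17 (EXEC): [IRQ0] PC=3: IRET -> resume IRQ0 at PC=0 (depth now 1)
Event 18 (INT 0): INT 0 arrives: push (IRQ0, PC=0), enter IRQ0 at PC=0 (depth now 2)
Event 19 (EXEC): [IRQ0] PC=0: INC 3 -> ACC=16
Event 20 (EXEC): [IRQ0] PC=1: INC 2 -> ACC=18
Event 21 (EXEC): [IRQ0] PC=2: INC 1 -> ACC=19
Event 22 (EXEC): [IRQ0] PC=3: IRET -> resume IRQ0 at PC=0 (depth now 1)
Event 23 (EXEC): [IRQ0] PC=0: INC 3 -> ACC=22
Event 24 (EXEC): [IRQ0] PC=1: INC 2 -> ACC=24
Event 25 (INT 0): INT 0 arrives: push (IRQ0, PC=2), enter IRQ0 at PC=0 (depth now 2)
Event 26 (EXEC): [IRQ0] PC=0: INC 3 -> ACC=27
Event 27 (EXEC): [IRQ0] PC=1: INC 2 -> ACC=29
Event 28 (EXEC): [IRQ0] PC=2: INC 1 -> ACC=30
Event 29 (EXEC): [IRQ0] PC=3: IRET -> resume IRQ0 at PC=2 (depth now 1)
Event 30 (EXEC): [IRQ0] PC=2: INC 1 -> ACC=31
Event 31 (EXEC): [IRQ0] PC=3: IRET -> resume MAIN at PC=1 (depth now 0)
Event 32 (EXEC): [MAIN] PC=1: NOP
Event 33 (EXEC): [MAIN] PC=2: INC 5 -> ACC=36
Event 34 (EXEC): [MAIN] PC=3: NOP
Event 35 (EXEC): [MAIN] PC=4: HALT

Answer: 36 MAIN 0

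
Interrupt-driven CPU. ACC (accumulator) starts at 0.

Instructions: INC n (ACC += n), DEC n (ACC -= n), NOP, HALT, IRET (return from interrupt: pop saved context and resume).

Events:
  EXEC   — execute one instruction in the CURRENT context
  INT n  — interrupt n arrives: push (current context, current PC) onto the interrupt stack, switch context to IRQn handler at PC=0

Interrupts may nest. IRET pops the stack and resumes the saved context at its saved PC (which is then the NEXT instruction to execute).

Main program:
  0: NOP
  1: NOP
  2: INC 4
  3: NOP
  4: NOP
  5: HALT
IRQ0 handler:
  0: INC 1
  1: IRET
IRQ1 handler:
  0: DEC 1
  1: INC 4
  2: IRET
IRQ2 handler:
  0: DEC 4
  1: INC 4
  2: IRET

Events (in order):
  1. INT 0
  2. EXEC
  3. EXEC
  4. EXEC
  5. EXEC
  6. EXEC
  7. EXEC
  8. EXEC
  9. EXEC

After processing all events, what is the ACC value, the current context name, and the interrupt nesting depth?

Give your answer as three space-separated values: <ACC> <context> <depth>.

Event 1 (INT 0): INT 0 arrives: push (MAIN, PC=0), enter IRQ0 at PC=0 (depth now 1)
Event 2 (EXEC): [IRQ0] PC=0: INC 1 -> ACC=1
Event 3 (EXEC): [IRQ0] PC=1: IRET -> resume MAIN at PC=0 (depth now 0)
Event 4 (EXEC): [MAIN] PC=0: NOP
Event 5 (EXEC): [MAIN] PC=1: NOP
Event 6 (EXEC): [MAIN] PC=2: INC 4 -> ACC=5
Event 7 (EXEC): [MAIN] PC=3: NOP
Event 8 (EXEC): [MAIN] PC=4: NOP
Event 9 (EXEC): [MAIN] PC=5: HALT

Answer: 5 MAIN 0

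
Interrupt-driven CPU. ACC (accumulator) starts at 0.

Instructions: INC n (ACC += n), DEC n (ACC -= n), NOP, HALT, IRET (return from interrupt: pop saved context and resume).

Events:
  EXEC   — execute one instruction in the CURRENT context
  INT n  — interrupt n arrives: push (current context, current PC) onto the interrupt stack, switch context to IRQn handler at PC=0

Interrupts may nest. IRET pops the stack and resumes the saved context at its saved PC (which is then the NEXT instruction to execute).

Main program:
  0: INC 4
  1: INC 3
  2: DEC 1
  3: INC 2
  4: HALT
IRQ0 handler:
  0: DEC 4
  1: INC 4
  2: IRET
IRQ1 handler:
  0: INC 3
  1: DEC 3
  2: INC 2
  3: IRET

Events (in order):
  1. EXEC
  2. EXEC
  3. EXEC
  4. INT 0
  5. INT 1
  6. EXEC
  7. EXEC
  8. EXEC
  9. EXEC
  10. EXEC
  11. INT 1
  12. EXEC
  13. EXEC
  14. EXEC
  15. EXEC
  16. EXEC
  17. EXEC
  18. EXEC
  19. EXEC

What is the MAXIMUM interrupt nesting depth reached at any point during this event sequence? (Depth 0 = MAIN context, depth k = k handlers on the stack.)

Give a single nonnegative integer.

Event 1 (EXEC): [MAIN] PC=0: INC 4 -> ACC=4 [depth=0]
Event 2 (EXEC): [MAIN] PC=1: INC 3 -> ACC=7 [depth=0]
Event 3 (EXEC): [MAIN] PC=2: DEC 1 -> ACC=6 [depth=0]
Event 4 (INT 0): INT 0 arrives: push (MAIN, PC=3), enter IRQ0 at PC=0 (depth now 1) [depth=1]
Event 5 (INT 1): INT 1 arrives: push (IRQ0, PC=0), enter IRQ1 at PC=0 (depth now 2) [depth=2]
Event 6 (EXEC): [IRQ1] PC=0: INC 3 -> ACC=9 [depth=2]
Event 7 (EXEC): [IRQ1] PC=1: DEC 3 -> ACC=6 [depth=2]
Event 8 (EXEC): [IRQ1] PC=2: INC 2 -> ACC=8 [depth=2]
Event 9 (EXEC): [IRQ1] PC=3: IRET -> resume IRQ0 at PC=0 (depth now 1) [depth=1]
Event 10 (EXEC): [IRQ0] PC=0: DEC 4 -> ACC=4 [depth=1]
Event 11 (INT 1): INT 1 arrives: push (IRQ0, PC=1), enter IRQ1 at PC=0 (depth now 2) [depth=2]
Event 12 (EXEC): [IRQ1] PC=0: INC 3 -> ACC=7 [depth=2]
Event 13 (EXEC): [IRQ1] PC=1: DEC 3 -> ACC=4 [depth=2]
Event 14 (EXEC): [IRQ1] PC=2: INC 2 -> ACC=6 [depth=2]
Event 15 (EXEC): [IRQ1] PC=3: IRET -> resume IRQ0 at PC=1 (depth now 1) [depth=1]
Event 16 (EXEC): [IRQ0] PC=1: INC 4 -> ACC=10 [depth=1]
Event 17 (EXEC): [IRQ0] PC=2: IRET -> resume MAIN at PC=3 (depth now 0) [depth=0]
Event 18 (EXEC): [MAIN] PC=3: INC 2 -> ACC=12 [depth=0]
Event 19 (EXEC): [MAIN] PC=4: HALT [depth=0]
Max depth observed: 2

Answer: 2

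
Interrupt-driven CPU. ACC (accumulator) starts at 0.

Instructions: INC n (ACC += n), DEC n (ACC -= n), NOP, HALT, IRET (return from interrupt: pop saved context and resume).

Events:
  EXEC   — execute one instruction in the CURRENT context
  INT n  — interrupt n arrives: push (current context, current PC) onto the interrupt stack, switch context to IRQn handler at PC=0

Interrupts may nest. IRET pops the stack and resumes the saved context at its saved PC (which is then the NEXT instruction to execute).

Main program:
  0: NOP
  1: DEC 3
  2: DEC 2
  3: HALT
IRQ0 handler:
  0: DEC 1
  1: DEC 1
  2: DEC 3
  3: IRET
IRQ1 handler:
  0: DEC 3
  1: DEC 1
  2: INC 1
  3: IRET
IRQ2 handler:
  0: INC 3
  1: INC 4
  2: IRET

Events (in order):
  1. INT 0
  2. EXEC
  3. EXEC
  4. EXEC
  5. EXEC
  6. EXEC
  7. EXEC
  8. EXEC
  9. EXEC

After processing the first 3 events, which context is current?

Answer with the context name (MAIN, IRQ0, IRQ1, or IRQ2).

Answer: IRQ0

Derivation:
Event 1 (INT 0): INT 0 arrives: push (MAIN, PC=0), enter IRQ0 at PC=0 (depth now 1)
Event 2 (EXEC): [IRQ0] PC=0: DEC 1 -> ACC=-1
Event 3 (EXEC): [IRQ0] PC=1: DEC 1 -> ACC=-2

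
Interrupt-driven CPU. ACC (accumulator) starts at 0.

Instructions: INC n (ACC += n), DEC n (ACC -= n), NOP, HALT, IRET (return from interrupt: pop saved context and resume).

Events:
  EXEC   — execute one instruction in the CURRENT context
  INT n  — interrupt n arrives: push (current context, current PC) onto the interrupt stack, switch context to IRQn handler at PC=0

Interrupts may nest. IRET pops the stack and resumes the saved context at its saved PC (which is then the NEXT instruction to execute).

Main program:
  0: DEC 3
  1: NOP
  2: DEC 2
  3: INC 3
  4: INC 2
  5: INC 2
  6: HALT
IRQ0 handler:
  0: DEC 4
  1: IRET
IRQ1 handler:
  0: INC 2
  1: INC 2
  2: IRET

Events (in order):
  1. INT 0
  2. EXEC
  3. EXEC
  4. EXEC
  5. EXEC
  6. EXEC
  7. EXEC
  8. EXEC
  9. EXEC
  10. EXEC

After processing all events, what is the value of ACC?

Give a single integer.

Answer: -2

Derivation:
Event 1 (INT 0): INT 0 arrives: push (MAIN, PC=0), enter IRQ0 at PC=0 (depth now 1)
Event 2 (EXEC): [IRQ0] PC=0: DEC 4 -> ACC=-4
Event 3 (EXEC): [IRQ0] PC=1: IRET -> resume MAIN at PC=0 (depth now 0)
Event 4 (EXEC): [MAIN] PC=0: DEC 3 -> ACC=-7
Event 5 (EXEC): [MAIN] PC=1: NOP
Event 6 (EXEC): [MAIN] PC=2: DEC 2 -> ACC=-9
Event 7 (EXEC): [MAIN] PC=3: INC 3 -> ACC=-6
Event 8 (EXEC): [MAIN] PC=4: INC 2 -> ACC=-4
Event 9 (EXEC): [MAIN] PC=5: INC 2 -> ACC=-2
Event 10 (EXEC): [MAIN] PC=6: HALT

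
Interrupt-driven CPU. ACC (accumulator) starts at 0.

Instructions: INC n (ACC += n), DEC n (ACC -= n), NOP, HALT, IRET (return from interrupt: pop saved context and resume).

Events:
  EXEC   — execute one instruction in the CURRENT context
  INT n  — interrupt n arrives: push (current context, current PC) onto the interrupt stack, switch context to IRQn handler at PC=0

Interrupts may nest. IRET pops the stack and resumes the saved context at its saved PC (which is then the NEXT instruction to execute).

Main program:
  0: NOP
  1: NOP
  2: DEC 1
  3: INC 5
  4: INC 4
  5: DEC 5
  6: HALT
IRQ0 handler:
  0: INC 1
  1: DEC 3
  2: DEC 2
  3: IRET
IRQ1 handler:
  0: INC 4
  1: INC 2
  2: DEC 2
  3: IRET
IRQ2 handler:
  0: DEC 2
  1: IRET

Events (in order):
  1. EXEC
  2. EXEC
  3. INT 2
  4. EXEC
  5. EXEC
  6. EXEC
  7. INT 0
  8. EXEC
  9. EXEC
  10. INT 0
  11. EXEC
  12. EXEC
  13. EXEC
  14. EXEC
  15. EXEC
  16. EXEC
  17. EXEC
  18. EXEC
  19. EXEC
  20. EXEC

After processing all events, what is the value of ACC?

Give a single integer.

Event 1 (EXEC): [MAIN] PC=0: NOP
Event 2 (EXEC): [MAIN] PC=1: NOP
Event 3 (INT 2): INT 2 arrives: push (MAIN, PC=2), enter IRQ2 at PC=0 (depth now 1)
Event 4 (EXEC): [IRQ2] PC=0: DEC 2 -> ACC=-2
Event 5 (EXEC): [IRQ2] PC=1: IRET -> resume MAIN at PC=2 (depth now 0)
Event 6 (EXEC): [MAIN] PC=2: DEC 1 -> ACC=-3
Event 7 (INT 0): INT 0 arrives: push (MAIN, PC=3), enter IRQ0 at PC=0 (depth now 1)
Event 8 (EXEC): [IRQ0] PC=0: INC 1 -> ACC=-2
Event 9 (EXEC): [IRQ0] PC=1: DEC 3 -> ACC=-5
Event 10 (INT 0): INT 0 arrives: push (IRQ0, PC=2), enter IRQ0 at PC=0 (depth now 2)
Event 11 (EXEC): [IRQ0] PC=0: INC 1 -> ACC=-4
Event 12 (EXEC): [IRQ0] PC=1: DEC 3 -> ACC=-7
Event 13 (EXEC): [IRQ0] PC=2: DEC 2 -> ACC=-9
Event 14 (EXEC): [IRQ0] PC=3: IRET -> resume IRQ0 at PC=2 (depth now 1)
Event 15 (EXEC): [IRQ0] PC=2: DEC 2 -> ACC=-11
Event 16 (EXEC): [IRQ0] PC=3: IRET -> resume MAIN at PC=3 (depth now 0)
Event 17 (EXEC): [MAIN] PC=3: INC 5 -> ACC=-6
Event 18 (EXEC): [MAIN] PC=4: INC 4 -> ACC=-2
Event 19 (EXEC): [MAIN] PC=5: DEC 5 -> ACC=-7
Event 20 (EXEC): [MAIN] PC=6: HALT

Answer: -7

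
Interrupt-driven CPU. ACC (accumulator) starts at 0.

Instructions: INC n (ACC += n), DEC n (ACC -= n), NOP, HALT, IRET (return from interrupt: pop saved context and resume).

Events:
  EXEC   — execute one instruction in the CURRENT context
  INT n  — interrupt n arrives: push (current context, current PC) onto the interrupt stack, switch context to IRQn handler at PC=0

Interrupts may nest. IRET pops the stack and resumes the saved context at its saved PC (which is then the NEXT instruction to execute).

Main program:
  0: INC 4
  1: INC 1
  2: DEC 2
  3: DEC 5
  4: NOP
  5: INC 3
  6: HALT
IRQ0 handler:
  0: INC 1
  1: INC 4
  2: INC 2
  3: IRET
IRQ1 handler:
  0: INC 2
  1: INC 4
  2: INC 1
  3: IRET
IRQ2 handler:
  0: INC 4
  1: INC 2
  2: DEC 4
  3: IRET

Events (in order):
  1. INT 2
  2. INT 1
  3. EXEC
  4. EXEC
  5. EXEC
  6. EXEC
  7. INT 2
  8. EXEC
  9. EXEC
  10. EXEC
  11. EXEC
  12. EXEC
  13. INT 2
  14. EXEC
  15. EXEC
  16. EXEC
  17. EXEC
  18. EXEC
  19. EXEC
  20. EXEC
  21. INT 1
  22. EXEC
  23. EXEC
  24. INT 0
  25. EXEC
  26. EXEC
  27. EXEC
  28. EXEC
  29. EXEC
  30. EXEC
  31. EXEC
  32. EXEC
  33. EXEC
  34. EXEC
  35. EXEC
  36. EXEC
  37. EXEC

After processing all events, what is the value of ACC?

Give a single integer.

Answer: 28

Derivation:
Event 1 (INT 2): INT 2 arrives: push (MAIN, PC=0), enter IRQ2 at PC=0 (depth now 1)
Event 2 (INT 1): INT 1 arrives: push (IRQ2, PC=0), enter IRQ1 at PC=0 (depth now 2)
Event 3 (EXEC): [IRQ1] PC=0: INC 2 -> ACC=2
Event 4 (EXEC): [IRQ1] PC=1: INC 4 -> ACC=6
Event 5 (EXEC): [IRQ1] PC=2: INC 1 -> ACC=7
Event 6 (EXEC): [IRQ1] PC=3: IRET -> resume IRQ2 at PC=0 (depth now 1)
Event 7 (INT 2): INT 2 arrives: push (IRQ2, PC=0), enter IRQ2 at PC=0 (depth now 2)
Event 8 (EXEC): [IRQ2] PC=0: INC 4 -> ACC=11
Event 9 (EXEC): [IRQ2] PC=1: INC 2 -> ACC=13
Event 10 (EXEC): [IRQ2] PC=2: DEC 4 -> ACC=9
Event 11 (EXEC): [IRQ2] PC=3: IRET -> resume IRQ2 at PC=0 (depth now 1)
Event 12 (EXEC): [IRQ2] PC=0: INC 4 -> ACC=13
Event 13 (INT 2): INT 2 arrives: push (IRQ2, PC=1), enter IRQ2 at PC=0 (depth now 2)
Event 14 (EXEC): [IRQ2] PC=0: INC 4 -> ACC=17
Event 15 (EXEC): [IRQ2] PC=1: INC 2 -> ACC=19
Event 16 (EXEC): [IRQ2] PC=2: DEC 4 -> ACC=15
Event 17 (EXEC): [IRQ2] PC=3: IRET -> resume IRQ2 at PC=1 (depth now 1)
Event 18 (EXEC): [IRQ2] PC=1: INC 2 -> ACC=17
Event 19 (EXEC): [IRQ2] PC=2: DEC 4 -> ACC=13
Event 20 (EXEC): [IRQ2] PC=3: IRET -> resume MAIN at PC=0 (depth now 0)
Event 21 (INT 1): INT 1 arrives: push (MAIN, PC=0), enter IRQ1 at PC=0 (depth now 1)
Event 22 (EXEC): [IRQ1] PC=0: INC 2 -> ACC=15
Event 23 (EXEC): [IRQ1] PC=1: INC 4 -> ACC=19
Event 24 (INT 0): INT 0 arrives: push (IRQ1, PC=2), enter IRQ0 at PC=0 (depth now 2)
Event 25 (EXEC): [IRQ0] PC=0: INC 1 -> ACC=20
Event 26 (EXEC): [IRQ0] PC=1: INC 4 -> ACC=24
Event 27 (EXEC): [IRQ0] PC=2: INC 2 -> ACC=26
Event 28 (EXEC): [IRQ0] PC=3: IRET -> resume IRQ1 at PC=2 (depth now 1)
Event 29 (EXEC): [IRQ1] PC=2: INC 1 -> ACC=27
Event 30 (EXEC): [IRQ1] PC=3: IRET -> resume MAIN at PC=0 (depth now 0)
Event 31 (EXEC): [MAIN] PC=0: INC 4 -> ACC=31
Event 32 (EXEC): [MAIN] PC=1: INC 1 -> ACC=32
Event 33 (EXEC): [MAIN] PC=2: DEC 2 -> ACC=30
Event 34 (EXEC): [MAIN] PC=3: DEC 5 -> ACC=25
Event 35 (EXEC): [MAIN] PC=4: NOP
Event 36 (EXEC): [MAIN] PC=5: INC 3 -> ACC=28
Event 37 (EXEC): [MAIN] PC=6: HALT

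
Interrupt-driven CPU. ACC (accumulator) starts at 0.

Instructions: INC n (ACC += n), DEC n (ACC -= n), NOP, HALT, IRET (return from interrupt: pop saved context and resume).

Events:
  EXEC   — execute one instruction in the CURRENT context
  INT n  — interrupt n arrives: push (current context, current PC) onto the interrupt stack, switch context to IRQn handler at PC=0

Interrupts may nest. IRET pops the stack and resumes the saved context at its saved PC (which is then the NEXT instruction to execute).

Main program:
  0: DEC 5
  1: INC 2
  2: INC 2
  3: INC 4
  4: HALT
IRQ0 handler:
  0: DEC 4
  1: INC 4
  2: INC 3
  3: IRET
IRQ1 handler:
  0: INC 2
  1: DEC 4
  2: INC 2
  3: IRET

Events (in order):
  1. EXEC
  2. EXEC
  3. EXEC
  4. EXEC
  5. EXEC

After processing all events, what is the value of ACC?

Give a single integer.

Event 1 (EXEC): [MAIN] PC=0: DEC 5 -> ACC=-5
Event 2 (EXEC): [MAIN] PC=1: INC 2 -> ACC=-3
Event 3 (EXEC): [MAIN] PC=2: INC 2 -> ACC=-1
Event 4 (EXEC): [MAIN] PC=3: INC 4 -> ACC=3
Event 5 (EXEC): [MAIN] PC=4: HALT

Answer: 3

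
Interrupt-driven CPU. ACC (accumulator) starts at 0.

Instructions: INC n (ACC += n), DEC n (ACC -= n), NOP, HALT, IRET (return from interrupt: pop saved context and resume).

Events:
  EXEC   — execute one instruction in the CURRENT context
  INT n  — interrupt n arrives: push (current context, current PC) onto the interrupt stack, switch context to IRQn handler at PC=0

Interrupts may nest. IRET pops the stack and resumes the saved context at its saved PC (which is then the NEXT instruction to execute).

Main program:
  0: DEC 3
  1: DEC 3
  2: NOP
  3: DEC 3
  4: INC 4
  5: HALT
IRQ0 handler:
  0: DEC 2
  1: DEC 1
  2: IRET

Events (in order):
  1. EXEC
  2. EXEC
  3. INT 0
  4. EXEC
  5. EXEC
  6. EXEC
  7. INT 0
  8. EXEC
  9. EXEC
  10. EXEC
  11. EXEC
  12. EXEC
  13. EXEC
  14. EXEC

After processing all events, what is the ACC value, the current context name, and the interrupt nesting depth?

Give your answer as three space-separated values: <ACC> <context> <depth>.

Event 1 (EXEC): [MAIN] PC=0: DEC 3 -> ACC=-3
Event 2 (EXEC): [MAIN] PC=1: DEC 3 -> ACC=-6
Event 3 (INT 0): INT 0 arrives: push (MAIN, PC=2), enter IRQ0 at PC=0 (depth now 1)
Event 4 (EXEC): [IRQ0] PC=0: DEC 2 -> ACC=-8
Event 5 (EXEC): [IRQ0] PC=1: DEC 1 -> ACC=-9
Event 6 (EXEC): [IRQ0] PC=2: IRET -> resume MAIN at PC=2 (depth now 0)
Event 7 (INT 0): INT 0 arrives: push (MAIN, PC=2), enter IRQ0 at PC=0 (depth now 1)
Event 8 (EXEC): [IRQ0] PC=0: DEC 2 -> ACC=-11
Event 9 (EXEC): [IRQ0] PC=1: DEC 1 -> ACC=-12
Event 10 (EXEC): [IRQ0] PC=2: IRET -> resume MAIN at PC=2 (depth now 0)
Event 11 (EXEC): [MAIN] PC=2: NOP
Event 12 (EXEC): [MAIN] PC=3: DEC 3 -> ACC=-15
Event 13 (EXEC): [MAIN] PC=4: INC 4 -> ACC=-11
Event 14 (EXEC): [MAIN] PC=5: HALT

Answer: -11 MAIN 0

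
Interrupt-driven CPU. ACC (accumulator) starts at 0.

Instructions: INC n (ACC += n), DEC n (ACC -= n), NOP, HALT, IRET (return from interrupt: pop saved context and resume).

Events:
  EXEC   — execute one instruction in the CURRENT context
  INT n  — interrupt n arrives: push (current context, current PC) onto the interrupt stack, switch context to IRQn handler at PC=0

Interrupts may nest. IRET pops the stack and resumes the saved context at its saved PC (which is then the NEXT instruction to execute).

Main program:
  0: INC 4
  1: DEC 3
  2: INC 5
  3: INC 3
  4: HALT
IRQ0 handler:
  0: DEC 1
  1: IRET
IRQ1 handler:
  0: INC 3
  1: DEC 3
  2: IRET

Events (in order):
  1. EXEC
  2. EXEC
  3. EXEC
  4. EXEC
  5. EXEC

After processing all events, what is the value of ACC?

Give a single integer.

Answer: 9

Derivation:
Event 1 (EXEC): [MAIN] PC=0: INC 4 -> ACC=4
Event 2 (EXEC): [MAIN] PC=1: DEC 3 -> ACC=1
Event 3 (EXEC): [MAIN] PC=2: INC 5 -> ACC=6
Event 4 (EXEC): [MAIN] PC=3: INC 3 -> ACC=9
Event 5 (EXEC): [MAIN] PC=4: HALT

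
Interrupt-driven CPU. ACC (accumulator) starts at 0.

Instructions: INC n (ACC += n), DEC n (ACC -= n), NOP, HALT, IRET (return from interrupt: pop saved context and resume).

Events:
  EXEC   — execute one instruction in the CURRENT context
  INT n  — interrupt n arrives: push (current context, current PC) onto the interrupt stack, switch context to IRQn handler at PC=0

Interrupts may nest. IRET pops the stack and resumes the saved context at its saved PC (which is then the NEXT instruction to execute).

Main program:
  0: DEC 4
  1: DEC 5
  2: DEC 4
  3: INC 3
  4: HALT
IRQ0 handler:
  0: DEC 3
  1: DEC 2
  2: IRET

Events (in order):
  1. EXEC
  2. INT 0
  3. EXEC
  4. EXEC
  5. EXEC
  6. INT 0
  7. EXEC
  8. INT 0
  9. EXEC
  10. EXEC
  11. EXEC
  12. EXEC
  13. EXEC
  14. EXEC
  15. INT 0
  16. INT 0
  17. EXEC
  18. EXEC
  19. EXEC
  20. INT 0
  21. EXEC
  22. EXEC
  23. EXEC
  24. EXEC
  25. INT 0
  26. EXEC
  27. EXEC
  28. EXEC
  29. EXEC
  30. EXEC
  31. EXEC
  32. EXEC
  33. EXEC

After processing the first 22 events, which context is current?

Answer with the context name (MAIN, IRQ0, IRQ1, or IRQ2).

Answer: IRQ0

Derivation:
Event 1 (EXEC): [MAIN] PC=0: DEC 4 -> ACC=-4
Event 2 (INT 0): INT 0 arrives: push (MAIN, PC=1), enter IRQ0 at PC=0 (depth now 1)
Event 3 (EXEC): [IRQ0] PC=0: DEC 3 -> ACC=-7
Event 4 (EXEC): [IRQ0] PC=1: DEC 2 -> ACC=-9
Event 5 (EXEC): [IRQ0] PC=2: IRET -> resume MAIN at PC=1 (depth now 0)
Event 6 (INT 0): INT 0 arrives: push (MAIN, PC=1), enter IRQ0 at PC=0 (depth now 1)
Event 7 (EXEC): [IRQ0] PC=0: DEC 3 -> ACC=-12
Event 8 (INT 0): INT 0 arrives: push (IRQ0, PC=1), enter IRQ0 at PC=0 (depth now 2)
Event 9 (EXEC): [IRQ0] PC=0: DEC 3 -> ACC=-15
Event 10 (EXEC): [IRQ0] PC=1: DEC 2 -> ACC=-17
Event 11 (EXEC): [IRQ0] PC=2: IRET -> resume IRQ0 at PC=1 (depth now 1)
Event 12 (EXEC): [IRQ0] PC=1: DEC 2 -> ACC=-19
Event 13 (EXEC): [IRQ0] PC=2: IRET -> resume MAIN at PC=1 (depth now 0)
Event 14 (EXEC): [MAIN] PC=1: DEC 5 -> ACC=-24
Event 15 (INT 0): INT 0 arrives: push (MAIN, PC=2), enter IRQ0 at PC=0 (depth now 1)
Event 16 (INT 0): INT 0 arrives: push (IRQ0, PC=0), enter IRQ0 at PC=0 (depth now 2)
Event 17 (EXEC): [IRQ0] PC=0: DEC 3 -> ACC=-27
Event 18 (EXEC): [IRQ0] PC=1: DEC 2 -> ACC=-29
Event 19 (EXEC): [IRQ0] PC=2: IRET -> resume IRQ0 at PC=0 (depth now 1)
Event 20 (INT 0): INT 0 arrives: push (IRQ0, PC=0), enter IRQ0 at PC=0 (depth now 2)
Event 21 (EXEC): [IRQ0] PC=0: DEC 3 -> ACC=-32
Event 22 (EXEC): [IRQ0] PC=1: DEC 2 -> ACC=-34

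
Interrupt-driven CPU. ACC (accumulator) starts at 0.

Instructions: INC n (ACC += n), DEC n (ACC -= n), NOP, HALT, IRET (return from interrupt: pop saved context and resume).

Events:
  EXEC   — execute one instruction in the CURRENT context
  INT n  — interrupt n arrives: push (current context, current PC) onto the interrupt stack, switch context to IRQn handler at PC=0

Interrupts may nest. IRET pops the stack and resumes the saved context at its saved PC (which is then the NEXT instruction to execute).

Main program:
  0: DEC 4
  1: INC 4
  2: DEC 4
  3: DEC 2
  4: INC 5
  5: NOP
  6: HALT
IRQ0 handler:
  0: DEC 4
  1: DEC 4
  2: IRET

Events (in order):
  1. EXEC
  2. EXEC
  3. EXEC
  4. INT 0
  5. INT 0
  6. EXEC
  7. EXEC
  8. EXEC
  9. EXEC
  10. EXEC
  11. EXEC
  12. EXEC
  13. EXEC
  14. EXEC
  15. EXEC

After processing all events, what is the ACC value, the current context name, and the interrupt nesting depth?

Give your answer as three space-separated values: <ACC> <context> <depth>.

Event 1 (EXEC): [MAIN] PC=0: DEC 4 -> ACC=-4
Event 2 (EXEC): [MAIN] PC=1: INC 4 -> ACC=0
Event 3 (EXEC): [MAIN] PC=2: DEC 4 -> ACC=-4
Event 4 (INT 0): INT 0 arrives: push (MAIN, PC=3), enter IRQ0 at PC=0 (depth now 1)
Event 5 (INT 0): INT 0 arrives: push (IRQ0, PC=0), enter IRQ0 at PC=0 (depth now 2)
Event 6 (EXEC): [IRQ0] PC=0: DEC 4 -> ACC=-8
Event 7 (EXEC): [IRQ0] PC=1: DEC 4 -> ACC=-12
Event 8 (EXEC): [IRQ0] PC=2: IRET -> resume IRQ0 at PC=0 (depth now 1)
Event 9 (EXEC): [IRQ0] PC=0: DEC 4 -> ACC=-16
Event 10 (EXEC): [IRQ0] PC=1: DEC 4 -> ACC=-20
Event 11 (EXEC): [IRQ0] PC=2: IRET -> resume MAIN at PC=3 (depth now 0)
Event 12 (EXEC): [MAIN] PC=3: DEC 2 -> ACC=-22
Event 13 (EXEC): [MAIN] PC=4: INC 5 -> ACC=-17
Event 14 (EXEC): [MAIN] PC=5: NOP
Event 15 (EXEC): [MAIN] PC=6: HALT

Answer: -17 MAIN 0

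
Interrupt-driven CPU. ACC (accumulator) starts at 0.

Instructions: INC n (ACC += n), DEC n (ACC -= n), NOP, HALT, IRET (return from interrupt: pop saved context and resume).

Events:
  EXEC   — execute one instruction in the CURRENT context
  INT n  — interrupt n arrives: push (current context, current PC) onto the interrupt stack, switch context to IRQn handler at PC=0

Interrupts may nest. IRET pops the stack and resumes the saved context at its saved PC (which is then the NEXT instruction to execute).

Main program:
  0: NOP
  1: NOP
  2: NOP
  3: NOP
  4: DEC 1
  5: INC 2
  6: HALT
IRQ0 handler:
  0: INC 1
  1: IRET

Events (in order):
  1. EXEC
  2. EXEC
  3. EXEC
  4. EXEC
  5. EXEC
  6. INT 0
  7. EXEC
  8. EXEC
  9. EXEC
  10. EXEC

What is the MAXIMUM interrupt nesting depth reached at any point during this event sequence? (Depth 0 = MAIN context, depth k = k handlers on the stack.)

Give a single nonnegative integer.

Event 1 (EXEC): [MAIN] PC=0: NOP [depth=0]
Event 2 (EXEC): [MAIN] PC=1: NOP [depth=0]
Event 3 (EXEC): [MAIN] PC=2: NOP [depth=0]
Event 4 (EXEC): [MAIN] PC=3: NOP [depth=0]
Event 5 (EXEC): [MAIN] PC=4: DEC 1 -> ACC=-1 [depth=0]
Event 6 (INT 0): INT 0 arrives: push (MAIN, PC=5), enter IRQ0 at PC=0 (depth now 1) [depth=1]
Event 7 (EXEC): [IRQ0] PC=0: INC 1 -> ACC=0 [depth=1]
Event 8 (EXEC): [IRQ0] PC=1: IRET -> resume MAIN at PC=5 (depth now 0) [depth=0]
Event 9 (EXEC): [MAIN] PC=5: INC 2 -> ACC=2 [depth=0]
Event 10 (EXEC): [MAIN] PC=6: HALT [depth=0]
Max depth observed: 1

Answer: 1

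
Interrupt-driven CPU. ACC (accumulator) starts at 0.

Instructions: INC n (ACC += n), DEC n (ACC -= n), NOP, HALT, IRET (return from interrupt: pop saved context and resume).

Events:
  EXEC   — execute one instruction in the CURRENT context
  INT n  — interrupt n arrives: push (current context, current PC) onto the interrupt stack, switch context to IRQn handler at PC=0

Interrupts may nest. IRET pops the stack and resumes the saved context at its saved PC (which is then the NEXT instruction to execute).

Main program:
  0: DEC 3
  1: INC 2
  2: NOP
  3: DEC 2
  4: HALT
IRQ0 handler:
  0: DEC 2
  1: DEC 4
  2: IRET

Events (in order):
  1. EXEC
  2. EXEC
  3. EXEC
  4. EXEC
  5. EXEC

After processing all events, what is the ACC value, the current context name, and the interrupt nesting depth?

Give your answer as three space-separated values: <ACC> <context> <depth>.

Event 1 (EXEC): [MAIN] PC=0: DEC 3 -> ACC=-3
Event 2 (EXEC): [MAIN] PC=1: INC 2 -> ACC=-1
Event 3 (EXEC): [MAIN] PC=2: NOP
Event 4 (EXEC): [MAIN] PC=3: DEC 2 -> ACC=-3
Event 5 (EXEC): [MAIN] PC=4: HALT

Answer: -3 MAIN 0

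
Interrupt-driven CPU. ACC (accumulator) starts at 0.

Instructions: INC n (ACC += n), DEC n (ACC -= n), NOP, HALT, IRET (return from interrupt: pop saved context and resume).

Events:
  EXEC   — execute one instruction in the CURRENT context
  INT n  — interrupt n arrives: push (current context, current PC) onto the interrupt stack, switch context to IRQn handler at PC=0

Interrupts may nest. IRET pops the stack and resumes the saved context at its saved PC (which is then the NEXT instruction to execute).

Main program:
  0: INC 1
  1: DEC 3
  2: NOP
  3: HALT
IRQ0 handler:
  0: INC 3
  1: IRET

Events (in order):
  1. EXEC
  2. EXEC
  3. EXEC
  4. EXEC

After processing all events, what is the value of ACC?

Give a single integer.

Event 1 (EXEC): [MAIN] PC=0: INC 1 -> ACC=1
Event 2 (EXEC): [MAIN] PC=1: DEC 3 -> ACC=-2
Event 3 (EXEC): [MAIN] PC=2: NOP
Event 4 (EXEC): [MAIN] PC=3: HALT

Answer: -2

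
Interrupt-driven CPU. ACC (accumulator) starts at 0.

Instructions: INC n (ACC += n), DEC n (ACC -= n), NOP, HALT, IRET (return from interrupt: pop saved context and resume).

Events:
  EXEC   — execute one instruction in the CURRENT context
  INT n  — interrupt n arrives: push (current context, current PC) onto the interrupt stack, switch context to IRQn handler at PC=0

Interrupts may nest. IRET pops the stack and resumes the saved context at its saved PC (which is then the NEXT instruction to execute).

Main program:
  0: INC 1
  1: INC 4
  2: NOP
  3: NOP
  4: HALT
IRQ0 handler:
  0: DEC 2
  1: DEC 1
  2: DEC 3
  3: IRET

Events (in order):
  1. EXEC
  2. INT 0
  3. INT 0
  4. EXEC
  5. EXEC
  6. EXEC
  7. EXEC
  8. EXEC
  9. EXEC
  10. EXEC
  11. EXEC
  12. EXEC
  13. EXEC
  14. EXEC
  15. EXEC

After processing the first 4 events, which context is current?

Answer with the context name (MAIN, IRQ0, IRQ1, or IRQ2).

Answer: IRQ0

Derivation:
Event 1 (EXEC): [MAIN] PC=0: INC 1 -> ACC=1
Event 2 (INT 0): INT 0 arrives: push (MAIN, PC=1), enter IRQ0 at PC=0 (depth now 1)
Event 3 (INT 0): INT 0 arrives: push (IRQ0, PC=0), enter IRQ0 at PC=0 (depth now 2)
Event 4 (EXEC): [IRQ0] PC=0: DEC 2 -> ACC=-1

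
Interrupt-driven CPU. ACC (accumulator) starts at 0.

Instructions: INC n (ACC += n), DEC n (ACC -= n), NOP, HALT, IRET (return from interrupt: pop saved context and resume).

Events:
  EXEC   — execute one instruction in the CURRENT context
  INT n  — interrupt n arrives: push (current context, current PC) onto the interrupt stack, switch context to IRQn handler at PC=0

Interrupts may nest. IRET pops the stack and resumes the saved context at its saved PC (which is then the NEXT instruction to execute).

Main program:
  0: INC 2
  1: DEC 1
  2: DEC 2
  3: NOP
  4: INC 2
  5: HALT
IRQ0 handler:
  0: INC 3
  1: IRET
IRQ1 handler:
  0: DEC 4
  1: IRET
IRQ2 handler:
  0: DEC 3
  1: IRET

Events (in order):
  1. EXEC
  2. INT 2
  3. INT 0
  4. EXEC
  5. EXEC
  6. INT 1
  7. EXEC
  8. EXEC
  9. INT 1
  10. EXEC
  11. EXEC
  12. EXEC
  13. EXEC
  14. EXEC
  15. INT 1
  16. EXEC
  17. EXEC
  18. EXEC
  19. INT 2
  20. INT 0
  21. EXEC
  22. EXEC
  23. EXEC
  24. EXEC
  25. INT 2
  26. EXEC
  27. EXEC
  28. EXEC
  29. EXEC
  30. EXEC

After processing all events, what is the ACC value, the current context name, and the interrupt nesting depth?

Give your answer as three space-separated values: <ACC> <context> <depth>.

Event 1 (EXEC): [MAIN] PC=0: INC 2 -> ACC=2
Event 2 (INT 2): INT 2 arrives: push (MAIN, PC=1), enter IRQ2 at PC=0 (depth now 1)
Event 3 (INT 0): INT 0 arrives: push (IRQ2, PC=0), enter IRQ0 at PC=0 (depth now 2)
Event 4 (EXEC): [IRQ0] PC=0: INC 3 -> ACC=5
Event 5 (EXEC): [IRQ0] PC=1: IRET -> resume IRQ2 at PC=0 (depth now 1)
Event 6 (INT 1): INT 1 arrives: push (IRQ2, PC=0), enter IRQ1 at PC=0 (depth now 2)
Event 7 (EXEC): [IRQ1] PC=0: DEC 4 -> ACC=1
Event 8 (EXEC): [IRQ1] PC=1: IRET -> resume IRQ2 at PC=0 (depth now 1)
Event 9 (INT 1): INT 1 arrives: push (IRQ2, PC=0), enter IRQ1 at PC=0 (depth now 2)
Event 10 (EXEC): [IRQ1] PC=0: DEC 4 -> ACC=-3
Event 11 (EXEC): [IRQ1] PC=1: IRET -> resume IRQ2 at PC=0 (depth now 1)
Event 12 (EXEC): [IRQ2] PC=0: DEC 3 -> ACC=-6
Event 13 (EXEC): [IRQ2] PC=1: IRET -> resume MAIN at PC=1 (depth now 0)
Event 14 (EXEC): [MAIN] PC=1: DEC 1 -> ACC=-7
Event 15 (INT 1): INT 1 arrives: push (MAIN, PC=2), enter IRQ1 at PC=0 (depth now 1)
Event 16 (EXEC): [IRQ1] PC=0: DEC 4 -> ACC=-11
Event 17 (EXEC): [IRQ1] PC=1: IRET -> resume MAIN at PC=2 (depth now 0)
Event 18 (EXEC): [MAIN] PC=2: DEC 2 -> ACC=-13
Event 19 (INT 2): INT 2 arrives: push (MAIN, PC=3), enter IRQ2 at PC=0 (depth now 1)
Event 20 (INT 0): INT 0 arrives: push (IRQ2, PC=0), enter IRQ0 at PC=0 (depth now 2)
Event 21 (EXEC): [IRQ0] PC=0: INC 3 -> ACC=-10
Event 22 (EXEC): [IRQ0] PC=1: IRET -> resume IRQ2 at PC=0 (depth now 1)
Event 23 (EXEC): [IRQ2] PC=0: DEC 3 -> ACC=-13
Event 24 (EXEC): [IRQ2] PC=1: IRET -> resume MAIN at PC=3 (depth now 0)
Event 25 (INT 2): INT 2 arrives: push (MAIN, PC=3), enter IRQ2 at PC=0 (depth now 1)
Event 26 (EXEC): [IRQ2] PC=0: DEC 3 -> ACC=-16
Event 27 (EXEC): [IRQ2] PC=1: IRET -> resume MAIN at PC=3 (depth now 0)
Event 28 (EXEC): [MAIN] PC=3: NOP
Event 29 (EXEC): [MAIN] PC=4: INC 2 -> ACC=-14
Event 30 (EXEC): [MAIN] PC=5: HALT

Answer: -14 MAIN 0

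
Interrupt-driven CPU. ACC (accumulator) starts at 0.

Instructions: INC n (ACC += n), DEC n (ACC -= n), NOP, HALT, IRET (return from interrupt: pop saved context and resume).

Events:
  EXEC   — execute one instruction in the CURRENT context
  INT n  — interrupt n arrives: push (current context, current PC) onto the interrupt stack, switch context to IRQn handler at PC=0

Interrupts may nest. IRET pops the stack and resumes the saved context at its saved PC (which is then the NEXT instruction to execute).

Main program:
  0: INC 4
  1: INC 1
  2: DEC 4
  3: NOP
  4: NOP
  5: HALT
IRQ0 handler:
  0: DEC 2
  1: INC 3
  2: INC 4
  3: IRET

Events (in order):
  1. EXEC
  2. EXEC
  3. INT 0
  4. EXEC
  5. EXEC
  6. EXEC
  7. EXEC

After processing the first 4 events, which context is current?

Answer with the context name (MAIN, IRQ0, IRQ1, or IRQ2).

Answer: IRQ0

Derivation:
Event 1 (EXEC): [MAIN] PC=0: INC 4 -> ACC=4
Event 2 (EXEC): [MAIN] PC=1: INC 1 -> ACC=5
Event 3 (INT 0): INT 0 arrives: push (MAIN, PC=2), enter IRQ0 at PC=0 (depth now 1)
Event 4 (EXEC): [IRQ0] PC=0: DEC 2 -> ACC=3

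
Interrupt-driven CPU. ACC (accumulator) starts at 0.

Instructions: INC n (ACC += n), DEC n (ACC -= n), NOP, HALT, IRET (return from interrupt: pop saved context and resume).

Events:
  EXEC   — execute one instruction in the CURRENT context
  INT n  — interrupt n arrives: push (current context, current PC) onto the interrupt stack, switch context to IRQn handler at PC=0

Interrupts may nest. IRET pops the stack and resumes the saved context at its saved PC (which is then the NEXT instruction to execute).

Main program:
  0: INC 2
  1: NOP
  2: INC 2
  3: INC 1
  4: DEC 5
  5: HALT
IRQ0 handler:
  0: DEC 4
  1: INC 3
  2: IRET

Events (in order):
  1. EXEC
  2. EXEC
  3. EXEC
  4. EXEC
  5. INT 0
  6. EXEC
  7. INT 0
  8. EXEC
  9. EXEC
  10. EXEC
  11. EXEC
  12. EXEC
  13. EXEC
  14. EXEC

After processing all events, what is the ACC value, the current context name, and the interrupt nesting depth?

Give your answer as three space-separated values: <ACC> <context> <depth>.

Answer: -2 MAIN 0

Derivation:
Event 1 (EXEC): [MAIN] PC=0: INC 2 -> ACC=2
Event 2 (EXEC): [MAIN] PC=1: NOP
Event 3 (EXEC): [MAIN] PC=2: INC 2 -> ACC=4
Event 4 (EXEC): [MAIN] PC=3: INC 1 -> ACC=5
Event 5 (INT 0): INT 0 arrives: push (MAIN, PC=4), enter IRQ0 at PC=0 (depth now 1)
Event 6 (EXEC): [IRQ0] PC=0: DEC 4 -> ACC=1
Event 7 (INT 0): INT 0 arrives: push (IRQ0, PC=1), enter IRQ0 at PC=0 (depth now 2)
Event 8 (EXEC): [IRQ0] PC=0: DEC 4 -> ACC=-3
Event 9 (EXEC): [IRQ0] PC=1: INC 3 -> ACC=0
Event 10 (EXEC): [IRQ0] PC=2: IRET -> resume IRQ0 at PC=1 (depth now 1)
Event 11 (EXEC): [IRQ0] PC=1: INC 3 -> ACC=3
Event 12 (EXEC): [IRQ0] PC=2: IRET -> resume MAIN at PC=4 (depth now 0)
Event 13 (EXEC): [MAIN] PC=4: DEC 5 -> ACC=-2
Event 14 (EXEC): [MAIN] PC=5: HALT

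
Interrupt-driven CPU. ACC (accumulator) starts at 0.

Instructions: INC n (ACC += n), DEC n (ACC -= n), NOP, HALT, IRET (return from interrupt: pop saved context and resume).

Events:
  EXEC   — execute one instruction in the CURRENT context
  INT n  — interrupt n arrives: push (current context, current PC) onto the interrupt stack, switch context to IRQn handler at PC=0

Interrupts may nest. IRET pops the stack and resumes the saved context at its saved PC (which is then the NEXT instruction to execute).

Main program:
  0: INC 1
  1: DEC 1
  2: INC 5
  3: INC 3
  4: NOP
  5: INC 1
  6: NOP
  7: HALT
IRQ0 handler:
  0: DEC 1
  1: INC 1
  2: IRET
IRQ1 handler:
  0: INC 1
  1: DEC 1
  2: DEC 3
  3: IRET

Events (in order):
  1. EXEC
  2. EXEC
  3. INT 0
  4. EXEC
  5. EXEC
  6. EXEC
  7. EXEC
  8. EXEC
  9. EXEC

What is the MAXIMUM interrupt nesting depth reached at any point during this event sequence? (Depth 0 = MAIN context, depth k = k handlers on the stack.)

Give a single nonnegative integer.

Answer: 1

Derivation:
Event 1 (EXEC): [MAIN] PC=0: INC 1 -> ACC=1 [depth=0]
Event 2 (EXEC): [MAIN] PC=1: DEC 1 -> ACC=0 [depth=0]
Event 3 (INT 0): INT 0 arrives: push (MAIN, PC=2), enter IRQ0 at PC=0 (depth now 1) [depth=1]
Event 4 (EXEC): [IRQ0] PC=0: DEC 1 -> ACC=-1 [depth=1]
Event 5 (EXEC): [IRQ0] PC=1: INC 1 -> ACC=0 [depth=1]
Event 6 (EXEC): [IRQ0] PC=2: IRET -> resume MAIN at PC=2 (depth now 0) [depth=0]
Event 7 (EXEC): [MAIN] PC=2: INC 5 -> ACC=5 [depth=0]
Event 8 (EXEC): [MAIN] PC=3: INC 3 -> ACC=8 [depth=0]
Event 9 (EXEC): [MAIN] PC=4: NOP [depth=0]
Max depth observed: 1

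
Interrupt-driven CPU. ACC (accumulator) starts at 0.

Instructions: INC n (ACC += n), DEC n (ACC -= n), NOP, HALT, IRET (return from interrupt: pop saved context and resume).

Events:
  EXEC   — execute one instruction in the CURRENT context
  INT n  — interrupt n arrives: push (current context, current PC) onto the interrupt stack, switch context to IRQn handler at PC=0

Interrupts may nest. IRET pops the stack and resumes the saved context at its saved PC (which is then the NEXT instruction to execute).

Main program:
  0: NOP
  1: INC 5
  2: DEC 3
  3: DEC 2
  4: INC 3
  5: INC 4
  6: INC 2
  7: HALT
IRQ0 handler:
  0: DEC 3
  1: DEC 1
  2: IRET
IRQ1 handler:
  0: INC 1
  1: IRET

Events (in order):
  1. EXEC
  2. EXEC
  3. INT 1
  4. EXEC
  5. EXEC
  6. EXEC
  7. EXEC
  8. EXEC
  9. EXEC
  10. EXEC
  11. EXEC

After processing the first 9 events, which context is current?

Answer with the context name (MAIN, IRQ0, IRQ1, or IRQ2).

Event 1 (EXEC): [MAIN] PC=0: NOP
Event 2 (EXEC): [MAIN] PC=1: INC 5 -> ACC=5
Event 3 (INT 1): INT 1 arrives: push (MAIN, PC=2), enter IRQ1 at PC=0 (depth now 1)
Event 4 (EXEC): [IRQ1] PC=0: INC 1 -> ACC=6
Event 5 (EXEC): [IRQ1] PC=1: IRET -> resume MAIN at PC=2 (depth now 0)
Event 6 (EXEC): [MAIN] PC=2: DEC 3 -> ACC=3
Event 7 (EXEC): [MAIN] PC=3: DEC 2 -> ACC=1
Event 8 (EXEC): [MAIN] PC=4: INC 3 -> ACC=4
Event 9 (EXEC): [MAIN] PC=5: INC 4 -> ACC=8

Answer: MAIN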